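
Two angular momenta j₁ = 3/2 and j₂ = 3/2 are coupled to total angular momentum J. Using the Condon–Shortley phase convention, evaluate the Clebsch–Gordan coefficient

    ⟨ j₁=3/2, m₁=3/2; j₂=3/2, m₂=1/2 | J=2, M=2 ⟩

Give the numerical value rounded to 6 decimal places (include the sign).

+0.707107  (= +√(1/2))

j₁+j₂−J=1  J+j₁−j₂=2  J−j₁+j₂=2  j₁+j₂+J+1=6
(j₁±m₁, j₂±m₂, J±M) = (3,0,2,1,4,0)
P² = 8
sum k=0..0:
  [0] +1/4 = 1/4
S = 1/4
C² = P²·S² = 1/2 ; C = +0.707107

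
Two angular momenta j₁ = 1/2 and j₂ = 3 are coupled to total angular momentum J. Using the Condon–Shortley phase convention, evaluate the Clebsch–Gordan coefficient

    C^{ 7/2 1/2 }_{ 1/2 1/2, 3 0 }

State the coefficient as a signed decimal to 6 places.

+√(4/7) ≈ +0.755929

j₁+j₂−J=0  J+j₁−j₂=1  J−j₁+j₂=6  j₁+j₂+J+1=8
(j₁±m₁, j₂±m₂, J±M) = (1,0,3,3,4,3)
P² = 5184/7
sum k=0..0:
  [0] +1/36 = 1/36
S = 1/36
C² = P²·S² = 4/7 ; C = +0.755929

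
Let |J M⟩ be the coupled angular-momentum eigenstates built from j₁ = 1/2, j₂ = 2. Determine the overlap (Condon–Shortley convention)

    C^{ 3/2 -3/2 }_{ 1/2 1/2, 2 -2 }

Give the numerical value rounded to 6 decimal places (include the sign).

j₁+j₂−J=1  J+j₁−j₂=0  J−j₁+j₂=3  j₁+j₂+J+1=5
(j₁±m₁, j₂±m₂, J±M) = (1,0,0,4,0,3)
P² = 144/5
sum k=0..0:
  [0] +1/6 = 1/6
S = 1/6
C² = P²·S² = 4/5 ; C = +0.894427

+0.894427  (= +√(4/5))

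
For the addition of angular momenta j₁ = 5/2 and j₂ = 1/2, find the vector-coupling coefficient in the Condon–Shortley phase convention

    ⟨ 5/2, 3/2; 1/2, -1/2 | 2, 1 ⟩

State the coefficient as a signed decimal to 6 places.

√[5·1!4!0!/6! · 4!1!0!1!3!1!] = √(24)
  +(−1)^0/∏(0,1,1,0,3,0)! = 1/6  (running 1/6)
⟨..|..⟩ = √(24)·(1/6) = +0.816497

+0.816497  (= +√(2/3))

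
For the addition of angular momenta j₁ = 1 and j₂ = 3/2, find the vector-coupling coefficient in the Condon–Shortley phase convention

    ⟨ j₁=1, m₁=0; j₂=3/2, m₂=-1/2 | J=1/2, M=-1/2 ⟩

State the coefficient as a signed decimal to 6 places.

−√(1/3) = -0.577350

√[2·2!0!1!/4! · 1!1!1!2!0!1!] = √(1/3)
  +(−1)^1/∏(1,1,0,0,0,1)! = -1  (running -1)
⟨..|..⟩ = √(1/3)·(-1) = -0.577350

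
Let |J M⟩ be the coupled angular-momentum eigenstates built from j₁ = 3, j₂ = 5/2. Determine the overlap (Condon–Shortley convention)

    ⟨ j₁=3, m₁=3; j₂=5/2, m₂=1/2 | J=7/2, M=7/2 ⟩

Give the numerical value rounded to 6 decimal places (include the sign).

+√(1/3) ≈ +0.577350

triangle: 2!·4!·3!/10! = 288/3628800
(j±m)!: 6!·0!·3!·2!·7!·0! = 43545600
prefactor² = (2J+1)·Δ·N² = 27648
  k=0: +1/(0!·2!·0!·3!·4!·0!) = 1/288
Σ = 1/288  ⇒  CG² = 27648·1/288² = 1/3
CG = +√(1/3) = +0.577350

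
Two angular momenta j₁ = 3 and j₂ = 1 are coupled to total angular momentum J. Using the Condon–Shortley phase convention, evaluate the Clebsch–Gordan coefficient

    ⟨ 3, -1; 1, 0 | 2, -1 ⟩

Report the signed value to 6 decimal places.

−√(8/21) = -0.617213

j₁+j₂−J=2  J+j₁−j₂=4  J−j₁+j₂=0  j₁+j₂+J+1=7
(j₁±m₁, j₂±m₂, J±M) = (2,4,1,1,1,3)
P² = 96/7
sum k=1..1:
  [1] −1/6 = -1/6
S = -1/6
C² = P²·S² = 8/21 ; C = -0.617213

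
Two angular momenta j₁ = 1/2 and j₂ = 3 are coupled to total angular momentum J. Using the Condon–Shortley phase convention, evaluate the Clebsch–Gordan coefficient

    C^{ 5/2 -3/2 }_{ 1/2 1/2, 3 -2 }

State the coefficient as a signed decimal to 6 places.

+√(5/7) = +0.845154

√[6·1!0!5!/7! · 1!0!1!5!1!4!] = √(2880/7)
  +(−1)^0/∏(0,1,0,1,0,4)! = 1/24  (running 1/24)
⟨..|..⟩ = √(2880/7)·(1/24) = +0.845154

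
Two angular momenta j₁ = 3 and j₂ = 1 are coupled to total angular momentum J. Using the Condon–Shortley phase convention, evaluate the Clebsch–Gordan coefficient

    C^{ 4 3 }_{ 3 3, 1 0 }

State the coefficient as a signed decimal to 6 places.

triangle: 0!×6!×2!/9! = 1440/362880
(j±m)!: 6!×0!×1!×1!×7!×1! = 3628800
prefactor² = (2J+1)×Δ×N² = 129600
  k=0: +1/(0!×0!×0!×1!×6!×1!) = 1/720
Σ = 1/720  ⇒  CG² = 129600×1/720² = 1/4
CG = +√(1/4) = +0.500000

+√(1/4) ≈ +0.500000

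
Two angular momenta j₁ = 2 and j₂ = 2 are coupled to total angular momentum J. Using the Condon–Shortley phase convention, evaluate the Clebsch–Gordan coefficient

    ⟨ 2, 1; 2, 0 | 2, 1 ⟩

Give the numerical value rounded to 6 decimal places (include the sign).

√[5·2!2!2!/7! · 3!1!2!2!3!1!] = √(8/7)
  +(−1)^0/∏(0,2,1,2,1,0)! = 1/4  (running 1/4)
  +(−1)^1/∏(1,1,0,1,2,1)! = -1/2  (running -1/4)
⟨..|..⟩ = √(8/7)·(-1/4) = -0.267261

-0.267261  (= −√(1/14))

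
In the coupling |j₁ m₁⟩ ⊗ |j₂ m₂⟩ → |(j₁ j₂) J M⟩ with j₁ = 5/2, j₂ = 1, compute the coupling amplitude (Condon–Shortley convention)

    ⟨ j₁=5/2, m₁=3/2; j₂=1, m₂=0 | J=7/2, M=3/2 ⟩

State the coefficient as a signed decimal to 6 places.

+0.690066  (= +√(10/21))

√[8·0!5!2!/8! · 4!1!1!1!5!2!] = √(1920/7)
  +(−1)^0/∏(0,0,1,1,4,1)! = 1/24  (running 1/24)
⟨..|..⟩ = √(1920/7)·(1/24) = +0.690066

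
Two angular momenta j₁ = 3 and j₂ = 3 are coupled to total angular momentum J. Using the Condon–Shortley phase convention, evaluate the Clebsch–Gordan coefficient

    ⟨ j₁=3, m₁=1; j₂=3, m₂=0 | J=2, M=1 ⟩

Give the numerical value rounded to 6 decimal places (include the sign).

√[5·4!2!2!/9! · 4!2!3!3!3!1!] = √(96/7)
  +(−1)^1/∏(1,3,1,2,1,0)! = -1/12  (running -1/12)
  +(−1)^2/∏(2,2,0,1,2,1)! = 1/8  (running 1/24)
⟨..|..⟩ = √(96/7)·(1/24) = +0.154303

+0.154303  (= +√(1/42))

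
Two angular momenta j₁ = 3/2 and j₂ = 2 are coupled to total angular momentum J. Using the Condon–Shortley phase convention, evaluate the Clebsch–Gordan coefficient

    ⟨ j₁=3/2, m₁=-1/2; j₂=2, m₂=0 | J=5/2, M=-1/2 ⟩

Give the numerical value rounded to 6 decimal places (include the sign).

triangle: 1!*2!*3!/7! = 12/5040
(j±m)!: 1!*2!*2!*2!*2!*3! = 96
prefactor² = (2J+1)*Δ*N² = 48/35
  k=0: +1/(0!*1!*2!*2!*0!*1!) = 1/4
  k=1: −1/(1!*0!*1!*1!*1!*2!) = -1/2
Σ = -1/4  ⇒  CG² = 48/35*(-1/4)² = 3/35
CG = −√(3/35) = -0.292770

−√(3/35) = -0.292770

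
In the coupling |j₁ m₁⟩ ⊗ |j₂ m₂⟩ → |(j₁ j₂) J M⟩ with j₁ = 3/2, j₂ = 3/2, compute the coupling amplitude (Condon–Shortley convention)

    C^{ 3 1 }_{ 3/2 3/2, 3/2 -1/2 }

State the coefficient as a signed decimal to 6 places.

j₁+j₂−J=0  J+j₁−j₂=3  J−j₁+j₂=3  j₁+j₂+J+1=7
(j₁±m₁, j₂±m₂, J±M) = (3,0,1,2,4,2)
P² = 144/5
sum k=0..0:
  [0] +1/12 = 1/12
S = 1/12
C² = P²·S² = 1/5 ; C = +0.447214

+0.447214  (= +√(1/5))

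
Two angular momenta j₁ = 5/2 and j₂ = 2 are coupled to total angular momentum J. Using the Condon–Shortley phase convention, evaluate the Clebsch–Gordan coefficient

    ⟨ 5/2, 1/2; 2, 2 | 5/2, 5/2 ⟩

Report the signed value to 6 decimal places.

+√(3/14) ≈ +0.462910

triangle: 2!*3!*2!/8! = 24/40320
(j±m)!: 3!*2!*4!*0!*5!*0! = 34560
prefactor² = (2J+1)*Δ*N² = 864/7
  k=2: +1/(2!*0!*0!*2!*3!*0!) = 1/24
Σ = 1/24  ⇒  CG² = 864/7*1/24² = 3/14
CG = +√(3/14) = +0.462910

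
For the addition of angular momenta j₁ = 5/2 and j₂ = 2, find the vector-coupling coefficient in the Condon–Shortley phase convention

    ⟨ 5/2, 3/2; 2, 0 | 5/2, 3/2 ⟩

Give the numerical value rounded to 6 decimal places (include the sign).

-0.119523

j₁+j₂−J=2  J+j₁−j₂=3  J−j₁+j₂=2  j₁+j₂+J+1=8
(j₁±m₁, j₂±m₂, J±M) = (4,1,2,2,4,1)
P² = 288/35
sum k=0..1:
  [0] +1/8 = 1/8
  [1] −1/6 = -1/6
S = -1/24
C² = P²·S² = 1/70 ; C = -0.119523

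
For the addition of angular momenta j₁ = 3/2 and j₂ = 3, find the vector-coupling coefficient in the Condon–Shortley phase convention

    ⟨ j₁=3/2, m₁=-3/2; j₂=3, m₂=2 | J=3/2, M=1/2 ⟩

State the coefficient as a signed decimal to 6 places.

√[4·3!0!3!/7! · 0!3!5!1!2!1!] = √(288/7)
  +(−1)^3/∏(3,0,0,2,0,1)! = -1/12  (running -1/12)
⟨..|..⟩ = √(288/7)·(-1/12) = -0.534522

-0.534522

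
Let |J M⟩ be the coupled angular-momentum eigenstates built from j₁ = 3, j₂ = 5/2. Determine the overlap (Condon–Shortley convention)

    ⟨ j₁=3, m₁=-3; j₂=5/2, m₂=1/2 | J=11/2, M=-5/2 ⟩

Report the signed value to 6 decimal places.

+0.246183

√[12·0!6!5!/12! · 0!6!3!2!3!8!] = √(49766400/11)
  +(−1)^0/∏(0,0,6,3,0,2)! = 1/8640  (running 1/8640)
⟨..|..⟩ = √(49766400/11)·(1/8640) = +0.246183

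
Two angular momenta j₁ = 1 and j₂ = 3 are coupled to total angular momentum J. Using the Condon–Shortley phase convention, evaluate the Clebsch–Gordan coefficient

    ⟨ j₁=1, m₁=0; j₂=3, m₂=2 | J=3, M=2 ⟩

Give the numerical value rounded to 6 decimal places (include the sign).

triangle: 1!*1!*5!/8! = 120/40320
(j±m)!: 1!*1!*5!*1!*5!*1! = 14400
prefactor² = (2J+1)*Δ*N² = 300
  k=0: +1/(0!*1!*1!*5!*0!*0!) = 1/120
  k=1: −1/(1!*0!*0!*4!*1!*1!) = -1/24
Σ = -1/30  ⇒  CG² = 300*(-1/30)² = 1/3
CG = −√(1/3) = -0.577350

-0.577350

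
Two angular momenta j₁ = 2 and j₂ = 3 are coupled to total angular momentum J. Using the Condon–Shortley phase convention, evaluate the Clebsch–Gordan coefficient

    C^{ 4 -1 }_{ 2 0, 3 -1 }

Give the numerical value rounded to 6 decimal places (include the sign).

√[9·1!3!5!/10! · 2!2!2!4!3!5!] = √(1728/7)
  +(−1)^0/∏(0,1,2,2,1,3)! = 1/24  (running 1/24)
  +(−1)^1/∏(1,0,1,1,2,4)! = -1/48  (running 1/48)
⟨..|..⟩ = √(1728/7)·(1/48) = +0.327327

+0.327327  (= +√(3/28))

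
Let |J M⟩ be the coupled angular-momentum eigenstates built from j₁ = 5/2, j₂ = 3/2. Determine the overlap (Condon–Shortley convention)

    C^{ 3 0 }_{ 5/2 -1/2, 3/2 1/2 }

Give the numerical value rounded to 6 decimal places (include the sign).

−√(1/5) ≈ -0.447214

√[7·1!4!2!/8! · 2!3!2!1!3!3!] = √(36/5)
  +(−1)^0/∏(0,1,3,2,1,0)! = 1/12  (running 1/12)
  +(−1)^1/∏(1,0,2,1,2,1)! = -1/4  (running -1/6)
⟨..|..⟩ = √(36/5)·(-1/6) = -0.447214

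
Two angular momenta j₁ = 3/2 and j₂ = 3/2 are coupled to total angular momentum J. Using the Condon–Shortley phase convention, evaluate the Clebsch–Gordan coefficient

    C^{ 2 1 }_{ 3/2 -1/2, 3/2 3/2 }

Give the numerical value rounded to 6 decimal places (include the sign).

-0.707107

triangle: 1!*2!*2!/6! = 4/720
(j±m)!: 1!*2!*3!*0!*3!*1! = 72
prefactor² = (2J+1)*Δ*N² = 2
  k=1: −1/(1!*0!*1!*2!*1!*0!) = -1/2
Σ = -1/2  ⇒  CG² = 2*(-1/2)² = 1/2
CG = −√(1/2) = -0.707107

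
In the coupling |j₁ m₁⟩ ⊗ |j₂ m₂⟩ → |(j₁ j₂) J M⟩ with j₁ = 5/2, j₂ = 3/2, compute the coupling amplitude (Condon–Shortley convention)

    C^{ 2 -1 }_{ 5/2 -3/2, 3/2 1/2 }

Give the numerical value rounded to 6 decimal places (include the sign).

+√(1/42) ≈ +0.154303

triangle: 2!·3!·1!/7! = 12/5040
(j±m)!: 1!·4!·2!·1!·1!·3! = 288
prefactor² = (2J+1)·Δ·N² = 24/7
  k=1: −1/(1!·1!·3!·1!·0!·0!) = -1/6
  k=2: +1/(2!·0!·2!·0!·1!·1!) = 1/4
Σ = 1/12  ⇒  CG² = 24/7·1/12² = 1/42
CG = +√(1/42) = +0.154303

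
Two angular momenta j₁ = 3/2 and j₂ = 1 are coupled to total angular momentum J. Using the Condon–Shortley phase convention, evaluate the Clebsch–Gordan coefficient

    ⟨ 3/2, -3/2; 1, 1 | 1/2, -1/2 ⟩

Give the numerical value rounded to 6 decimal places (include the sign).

+√(1/2) ≈ +0.707107

j₁+j₂−J=2  J+j₁−j₂=1  J−j₁+j₂=0  j₁+j₂+J+1=4
(j₁±m₁, j₂±m₂, J±M) = (0,3,2,0,0,1)
P² = 2
sum k=2..2:
  [2] +1/2 = 1/2
S = 1/2
C² = P²·S² = 1/2 ; C = +0.707107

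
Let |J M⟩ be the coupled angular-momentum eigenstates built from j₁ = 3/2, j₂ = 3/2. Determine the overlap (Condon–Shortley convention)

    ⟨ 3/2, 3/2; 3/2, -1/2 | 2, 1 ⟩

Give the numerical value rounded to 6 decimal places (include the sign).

j₁+j₂−J=1  J+j₁−j₂=2  J−j₁+j₂=2  j₁+j₂+J+1=6
(j₁±m₁, j₂±m₂, J±M) = (3,0,1,2,3,1)
P² = 2
sum k=0..0:
  [0] +1/2 = 1/2
S = 1/2
C² = P²·S² = 1/2 ; C = +0.707107

+0.707107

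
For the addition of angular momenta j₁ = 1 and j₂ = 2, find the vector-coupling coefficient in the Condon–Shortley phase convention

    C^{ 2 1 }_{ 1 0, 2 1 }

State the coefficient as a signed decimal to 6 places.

−√(1/6) = -0.408248

triangle: 1!*1!*3!/6! = 6/720
(j±m)!: 1!*1!*3!*1!*3!*1! = 36
prefactor² = (2J+1)*Δ*N² = 3/2
  k=0: +1/(0!*1!*1!*3!*0!*0!) = 1/6
  k=1: −1/(1!*0!*0!*2!*1!*1!) = -1/2
Σ = -1/3  ⇒  CG² = 3/2*(-1/3)² = 1/6
CG = −√(1/6) = -0.408248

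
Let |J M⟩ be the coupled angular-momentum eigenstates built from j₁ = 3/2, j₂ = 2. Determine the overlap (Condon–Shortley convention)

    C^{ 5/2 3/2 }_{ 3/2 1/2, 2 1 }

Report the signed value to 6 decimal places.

-0.169031  (= −√(1/35))

triangle: 1!·2!·3!/7! = 12/5040
(j±m)!: 2!·1!·3!·1!·4!·1! = 288
prefactor² = (2J+1)·Δ·N² = 144/35
  k=0: +1/(0!·1!·1!·3!·1!·0!) = 1/6
  k=1: −1/(1!·0!·0!·2!·2!·1!) = -1/4
Σ = -1/12  ⇒  CG² = 144/35·(-1/12)² = 1/35
CG = −√(1/35) = -0.169031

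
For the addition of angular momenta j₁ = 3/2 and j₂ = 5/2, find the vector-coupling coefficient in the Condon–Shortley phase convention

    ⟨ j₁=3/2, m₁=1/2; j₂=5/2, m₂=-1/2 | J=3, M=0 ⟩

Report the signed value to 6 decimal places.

triangle: 1!*2!*4!/8! = 48/40320
(j±m)!: 2!*1!*2!*3!*3!*3! = 864
prefactor² = (2J+1)*Δ*N² = 36/5
  k=0: +1/(0!*1!*1!*2!*1!*2!) = 1/4
  k=1: −1/(1!*0!*0!*1!*2!*3!) = -1/12
Σ = 1/6  ⇒  CG² = 36/5*1/6² = 1/5
CG = +√(1/5) = +0.447214

+√(1/5) ≈ +0.447214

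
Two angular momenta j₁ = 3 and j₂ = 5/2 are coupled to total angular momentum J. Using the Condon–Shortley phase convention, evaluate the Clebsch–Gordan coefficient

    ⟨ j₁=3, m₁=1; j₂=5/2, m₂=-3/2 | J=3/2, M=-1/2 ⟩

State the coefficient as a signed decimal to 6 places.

triangle: 4!·2!·1!/8! = 48/40320
(j±m)!: 4!·2!·1!·4!·1!·2! = 2304
prefactor² = (2J+1)·Δ·N² = 384/35
  k=0: +1/(0!·4!·2!·1!·0!·0!) = 1/48
  k=1: −1/(1!·3!·1!·0!·1!·1!) = -1/6
Σ = -7/48  ⇒  CG² = 384/35·(-7/48)² = 7/30
CG = −√(7/30) = -0.483046

-0.483046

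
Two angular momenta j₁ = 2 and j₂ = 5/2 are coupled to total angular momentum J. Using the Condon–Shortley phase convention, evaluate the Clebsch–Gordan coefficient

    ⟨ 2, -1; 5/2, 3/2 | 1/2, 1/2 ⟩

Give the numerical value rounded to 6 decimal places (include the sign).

j₁+j₂−J=4  J+j₁−j₂=0  J−j₁+j₂=1  j₁+j₂+J+1=6
(j₁±m₁, j₂±m₂, J±M) = (1,3,4,1,1,0)
P² = 48/5
sum k=3..3:
  [3] −1/6 = -1/6
S = -1/6
C² = P²·S² = 4/15 ; C = -0.516398

-0.516398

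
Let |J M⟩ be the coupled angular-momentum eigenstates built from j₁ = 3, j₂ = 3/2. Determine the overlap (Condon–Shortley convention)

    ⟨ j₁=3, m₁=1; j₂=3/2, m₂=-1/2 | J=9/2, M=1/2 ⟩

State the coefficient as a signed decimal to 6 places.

+√(5/14) = +0.597614

√[10·0!6!3!/10! · 4!2!1!2!5!4!] = √(23040/7)
  +(−1)^0/∏(0,0,2,1,4,2)! = 1/96  (running 1/96)
⟨..|..⟩ = √(23040/7)·(1/96) = +0.597614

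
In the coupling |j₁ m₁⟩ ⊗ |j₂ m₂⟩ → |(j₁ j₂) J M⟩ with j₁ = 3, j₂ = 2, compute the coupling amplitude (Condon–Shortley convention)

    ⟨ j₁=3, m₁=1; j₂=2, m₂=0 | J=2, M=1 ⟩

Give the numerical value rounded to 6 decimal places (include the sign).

−√(1/7) ≈ -0.377964

j₁+j₂−J=3  J+j₁−j₂=3  J−j₁+j₂=1  j₁+j₂+J+1=8
(j₁±m₁, j₂±m₂, J±M) = (4,2,2,2,3,1)
P² = 36/7
sum k=1..2:
  [1] −1/4 = -1/4
  [2] +1/12 = 1/12
S = -1/6
C² = P²·S² = 1/7 ; C = -0.377964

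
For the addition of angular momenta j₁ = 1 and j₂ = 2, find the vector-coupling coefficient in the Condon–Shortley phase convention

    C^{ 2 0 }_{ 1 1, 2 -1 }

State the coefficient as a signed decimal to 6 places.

+√(1/2) ≈ +0.707107

√[5·1!1!3!/6! · 2!0!1!3!2!2!] = √(2)
  +(−1)^0/∏(0,1,0,1,1,2)! = 1/2  (running 1/2)
⟨..|..⟩ = √(2)·(1/2) = +0.707107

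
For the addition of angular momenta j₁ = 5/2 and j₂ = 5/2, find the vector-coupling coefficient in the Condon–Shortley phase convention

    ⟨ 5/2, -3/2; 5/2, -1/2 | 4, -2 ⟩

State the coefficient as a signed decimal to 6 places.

-0.422577

j₁+j₂−J=1  J+j₁−j₂=4  J−j₁+j₂=4  j₁+j₂+J+1=10
(j₁±m₁, j₂±m₂, J±M) = (1,4,2,3,2,6)
P² = 20736/35
sum k=0..1:
  [0] +1/96 = 1/96
  [1] −1/36 = -1/36
S = -5/288
C² = P²·S² = 5/28 ; C = -0.422577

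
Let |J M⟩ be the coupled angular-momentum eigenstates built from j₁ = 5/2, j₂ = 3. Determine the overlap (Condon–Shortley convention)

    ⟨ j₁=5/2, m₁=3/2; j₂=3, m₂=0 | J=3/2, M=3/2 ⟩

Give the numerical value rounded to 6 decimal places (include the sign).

-0.414039  (= −√(6/35))

triangle: 4!×1!×2!/8! = 48/40320
(j±m)!: 4!×1!×3!×3!×3!×0! = 5184
prefactor² = (2J+1)×Δ×N² = 864/35
  k=1: −1/(1!×3!×0!×2!×1!×0!) = -1/12
Σ = -1/12  ⇒  CG² = 864/35×(-1/12)² = 6/35
CG = −√(6/35) = -0.414039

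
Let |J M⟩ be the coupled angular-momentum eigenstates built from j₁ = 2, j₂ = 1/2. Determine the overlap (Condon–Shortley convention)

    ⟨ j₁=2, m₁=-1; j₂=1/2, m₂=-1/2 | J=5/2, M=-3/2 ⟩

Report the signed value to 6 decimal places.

+√(4/5) ≈ +0.894427

j₁+j₂−J=0  J+j₁−j₂=4  J−j₁+j₂=1  j₁+j₂+J+1=6
(j₁±m₁, j₂±m₂, J±M) = (1,3,0,1,1,4)
P² = 144/5
sum k=0..0:
  [0] +1/6 = 1/6
S = 1/6
C² = P²·S² = 4/5 ; C = +0.894427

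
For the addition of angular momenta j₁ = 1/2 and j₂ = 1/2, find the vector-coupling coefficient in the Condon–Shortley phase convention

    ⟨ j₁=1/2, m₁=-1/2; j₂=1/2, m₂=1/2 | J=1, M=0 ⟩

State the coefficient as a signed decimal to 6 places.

√[3·0!1!1!/3! · 0!1!1!0!1!1!] = √(1/2)
  +(−1)^0/∏(0,0,1,1,0,0)! = 1  (running 1)
⟨..|..⟩ = √(1/2)·(1) = +0.707107

+√(1/2) = +0.707107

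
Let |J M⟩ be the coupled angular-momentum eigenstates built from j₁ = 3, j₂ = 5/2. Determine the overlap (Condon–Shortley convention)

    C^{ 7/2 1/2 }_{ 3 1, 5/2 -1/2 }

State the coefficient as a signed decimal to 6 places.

−√(1/63) = -0.125988

√[8·2!4!3!/10! · 4!2!2!3!4!3!] = √(9216/175)
  +(−1)^0/∏(0,2,2,2,2,1)! = 1/16  (running 1/16)
  +(−1)^1/∏(1,1,1,1,3,2)! = -1/12  (running -1/48)
  +(−1)^2/∏(2,0,0,0,4,3)! = 1/288  (running -5/288)
⟨..|..⟩ = √(9216/175)·(-5/288) = -0.125988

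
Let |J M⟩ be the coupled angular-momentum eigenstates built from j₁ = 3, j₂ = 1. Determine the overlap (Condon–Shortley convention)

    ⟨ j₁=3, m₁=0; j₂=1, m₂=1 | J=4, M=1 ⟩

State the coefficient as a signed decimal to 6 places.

+0.597614  (= +√(5/14))

√[9·0!6!2!/9! · 3!3!2!0!5!3!] = √(12960/7)
  +(−1)^0/∏(0,0,3,2,3,0)! = 1/72  (running 1/72)
⟨..|..⟩ = √(12960/7)·(1/72) = +0.597614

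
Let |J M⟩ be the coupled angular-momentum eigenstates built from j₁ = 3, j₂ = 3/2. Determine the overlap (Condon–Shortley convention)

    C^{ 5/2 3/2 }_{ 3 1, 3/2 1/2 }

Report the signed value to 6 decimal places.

j₁+j₂−J=2  J+j₁−j₂=4  J−j₁+j₂=1  j₁+j₂+J+1=8
(j₁±m₁, j₂±m₂, J±M) = (4,2,2,1,4,1)
P² = 576/35
sum k=1..2:
  [1] −1/6 = -1/6
  [2] +1/48 = 1/48
S = -7/48
C² = P²·S² = 7/20 ; C = -0.591608

−√(7/20) ≈ -0.591608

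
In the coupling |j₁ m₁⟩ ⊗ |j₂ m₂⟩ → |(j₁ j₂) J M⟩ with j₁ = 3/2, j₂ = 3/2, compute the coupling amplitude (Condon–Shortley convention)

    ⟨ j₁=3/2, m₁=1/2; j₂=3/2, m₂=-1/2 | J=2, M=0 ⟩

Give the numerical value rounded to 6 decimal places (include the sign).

triangle: 1!×2!×2!/6! = 4/720
(j±m)!: 2!×1!×1!×2!×2!×2! = 16
prefactor² = (2J+1)×Δ×N² = 4/9
  k=0: +1/(0!×1!×1!×1!×1!×1!) = 1
  k=1: −1/(1!×0!×0!×0!×2!×2!) = -1/4
Σ = 3/4  ⇒  CG² = 4/9×3/4² = 1/4
CG = +√(1/4) = +0.500000

+0.500000  (= +√(1/4))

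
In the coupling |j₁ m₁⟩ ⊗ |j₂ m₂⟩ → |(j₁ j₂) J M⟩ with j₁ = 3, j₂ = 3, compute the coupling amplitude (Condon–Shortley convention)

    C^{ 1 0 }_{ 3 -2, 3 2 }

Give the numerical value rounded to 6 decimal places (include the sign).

+0.377964

triangle: 5!×1!×1!/8! = 120/40320
(j±m)!: 1!×5!×5!×1!×1!×1! = 14400
prefactor² = (2J+1)×Δ×N² = 900/7
  k=4: +1/(4!×1!×1!×1!×0!×0!) = 1/24
  k=5: −1/(5!×0!×0!×0!×1!×1!) = -1/120
Σ = 1/30  ⇒  CG² = 900/7×1/30² = 1/7
CG = +√(1/7) = +0.377964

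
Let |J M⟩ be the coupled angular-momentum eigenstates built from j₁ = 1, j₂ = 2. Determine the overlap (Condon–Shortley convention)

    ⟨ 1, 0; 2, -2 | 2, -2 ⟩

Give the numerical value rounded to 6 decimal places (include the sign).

√[5·1!1!3!/6! · 1!1!0!4!0!4!] = √(24)
  +(−1)^0/∏(0,1,1,0,0,3)! = 1/6  (running 1/6)
⟨..|..⟩ = √(24)·(1/6) = +0.816497

+√(2/3) ≈ +0.816497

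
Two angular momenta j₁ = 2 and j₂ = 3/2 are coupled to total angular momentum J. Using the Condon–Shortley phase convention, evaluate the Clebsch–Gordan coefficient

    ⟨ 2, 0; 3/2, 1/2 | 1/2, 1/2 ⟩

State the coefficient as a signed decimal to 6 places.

+√(1/5) ≈ +0.447214

j₁+j₂−J=3  J+j₁−j₂=1  J−j₁+j₂=0  j₁+j₂+J+1=5
(j₁±m₁, j₂±m₂, J±M) = (2,2,2,1,1,0)
P² = 4/5
sum k=2..2:
  [2] +1/2 = 1/2
S = 1/2
C² = P²·S² = 1/5 ; C = +0.447214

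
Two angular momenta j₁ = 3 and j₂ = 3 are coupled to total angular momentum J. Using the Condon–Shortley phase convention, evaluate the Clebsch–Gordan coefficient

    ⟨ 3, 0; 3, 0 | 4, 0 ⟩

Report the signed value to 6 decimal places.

triangle: 2!×4!×4!/11! = 1152/39916800
(j±m)!: 3!×3!×3!×3!×4!×4! = 746496
prefactor² = (2J+1)×Δ×N² = 373248/1925
  k=0: +1/(0!×2!×3!×3!×1!×1!) = 1/72
  k=1: −1/(1!×1!×2!×2!×2!×2!) = -1/16
  k=2: +1/(2!×0!×1!×1!×3!×3!) = 1/72
Σ = -5/144  ⇒  CG² = 373248/1925×(-5/144)² = 18/77
CG = −√(18/77) = -0.483494

−√(18/77) ≈ -0.483494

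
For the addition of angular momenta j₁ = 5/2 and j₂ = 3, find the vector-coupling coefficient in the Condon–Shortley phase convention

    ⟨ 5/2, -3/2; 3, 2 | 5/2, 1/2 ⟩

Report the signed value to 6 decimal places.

triangle: 3!·2!·3!/9! = 72/362880
(j±m)!: 1!·4!·5!·1!·3!·2! = 34560
prefactor² = (2J+1)·Δ·N² = 288/7
  k=2: +1/(2!·1!·2!·3!·0!·0!) = 1/24
  k=3: −1/(3!·0!·1!·2!·1!·1!) = -1/12
Σ = -1/24  ⇒  CG² = 288/7·(-1/24)² = 1/14
CG = −√(1/14) = -0.267261

−√(1/14) = -0.267261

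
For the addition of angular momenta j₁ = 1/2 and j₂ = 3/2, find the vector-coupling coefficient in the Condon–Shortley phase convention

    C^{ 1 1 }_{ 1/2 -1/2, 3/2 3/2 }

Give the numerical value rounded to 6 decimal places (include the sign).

−√(3/4) = -0.866025

√[3·1!0!2!/4! · 0!1!3!0!2!0!] = √(3)
  +(−1)^1/∏(1,0,0,2,0,0)! = -1/2  (running -1/2)
⟨..|..⟩ = √(3)·(-1/2) = -0.866025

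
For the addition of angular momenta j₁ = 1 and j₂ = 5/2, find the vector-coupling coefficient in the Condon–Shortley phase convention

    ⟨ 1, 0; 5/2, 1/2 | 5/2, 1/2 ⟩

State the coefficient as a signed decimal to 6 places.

√[6·1!1!4!/7! · 1!1!3!2!3!2!] = √(144/35)
  +(−1)^0/∏(0,1,1,3,0,1)! = 1/6  (running 1/6)
  +(−1)^1/∏(1,0,0,2,1,2)! = -1/4  (running -1/12)
⟨..|..⟩ = √(144/35)·(-1/12) = -0.169031

−√(1/35) ≈ -0.169031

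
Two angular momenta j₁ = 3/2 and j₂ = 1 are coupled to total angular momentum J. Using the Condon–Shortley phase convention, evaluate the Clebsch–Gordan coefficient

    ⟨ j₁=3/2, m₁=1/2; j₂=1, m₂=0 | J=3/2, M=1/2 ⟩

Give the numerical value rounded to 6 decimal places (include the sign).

+0.258199

√[4·1!2!1!/5! · 2!1!1!1!2!1!] = √(4/15)
  +(−1)^0/∏(0,1,1,1,1,0)! = 1  (running 1)
  +(−1)^1/∏(1,0,0,0,2,1)! = -1/2  (running 1/2)
⟨..|..⟩ = √(4/15)·(1/2) = +0.258199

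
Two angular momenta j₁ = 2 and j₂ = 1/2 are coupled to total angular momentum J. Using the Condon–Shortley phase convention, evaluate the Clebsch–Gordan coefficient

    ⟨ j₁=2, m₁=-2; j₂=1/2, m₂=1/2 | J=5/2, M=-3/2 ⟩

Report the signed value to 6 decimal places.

+√(1/5) ≈ +0.447214

j₁+j₂−J=0  J+j₁−j₂=4  J−j₁+j₂=1  j₁+j₂+J+1=6
(j₁±m₁, j₂±m₂, J±M) = (0,4,1,0,1,4)
P² = 576/5
sum k=0..0:
  [0] +1/24 = 1/24
S = 1/24
C² = P²·S² = 1/5 ; C = +0.447214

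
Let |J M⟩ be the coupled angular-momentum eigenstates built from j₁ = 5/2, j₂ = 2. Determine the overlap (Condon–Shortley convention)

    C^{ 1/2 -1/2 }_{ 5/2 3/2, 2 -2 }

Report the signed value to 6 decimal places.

+0.258199  (= +√(1/15))

j₁+j₂−J=4  J+j₁−j₂=1  J−j₁+j₂=0  j₁+j₂+J+1=6
(j₁±m₁, j₂±m₂, J±M) = (4,1,0,4,0,1)
P² = 192/5
sum k=0..0:
  [0] +1/24 = 1/24
S = 1/24
C² = P²·S² = 1/15 ; C = +0.258199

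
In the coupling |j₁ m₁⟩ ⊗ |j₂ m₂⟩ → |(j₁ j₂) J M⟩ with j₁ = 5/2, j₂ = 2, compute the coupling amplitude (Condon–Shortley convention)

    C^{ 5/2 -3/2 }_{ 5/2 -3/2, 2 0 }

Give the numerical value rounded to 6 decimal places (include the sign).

−√(1/70) ≈ -0.119523

√[6·2!3!2!/8! · 1!4!2!2!1!4!] = √(288/35)
  +(−1)^1/∏(1,1,3,1,0,1)! = -1/6  (running -1/6)
  +(−1)^2/∏(2,0,2,0,1,2)! = 1/8  (running -1/24)
⟨..|..⟩ = √(288/35)·(-1/24) = -0.119523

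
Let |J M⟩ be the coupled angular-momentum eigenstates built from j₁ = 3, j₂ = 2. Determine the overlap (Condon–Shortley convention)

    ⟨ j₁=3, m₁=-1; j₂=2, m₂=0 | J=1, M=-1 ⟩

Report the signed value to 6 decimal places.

+0.414039  (= +√(6/35))

√[3·4!2!0!/7! · 2!4!2!2!0!2!] = √(384/35)
  +(−1)^2/∏(2,2,2,0,0,0)! = 1/8  (running 1/8)
⟨..|..⟩ = √(384/35)·(1/8) = +0.414039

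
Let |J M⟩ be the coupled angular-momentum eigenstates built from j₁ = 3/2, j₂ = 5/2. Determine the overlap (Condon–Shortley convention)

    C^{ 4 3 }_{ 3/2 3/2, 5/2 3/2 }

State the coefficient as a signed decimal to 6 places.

+0.790569  (= +√(5/8))

√[9·0!3!5!/9! · 3!0!4!1!7!1!] = √(12960)
  +(−1)^0/∏(0,0,0,4,3,1)! = 1/144  (running 1/144)
⟨..|..⟩ = √(12960)·(1/144) = +0.790569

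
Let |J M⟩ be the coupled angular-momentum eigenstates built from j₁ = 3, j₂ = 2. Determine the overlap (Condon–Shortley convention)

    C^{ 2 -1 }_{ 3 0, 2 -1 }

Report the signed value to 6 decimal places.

j₁+j₂−J=3  J+j₁−j₂=3  J−j₁+j₂=1  j₁+j₂+J+1=8
(j₁±m₁, j₂±m₂, J±M) = (3,3,1,3,1,3)
P² = 81/14
sum k=0..1:
  [0] +1/36 = 1/36
  [1] −1/4 = -1/4
S = -2/9
C² = P²·S² = 2/7 ; C = -0.534522

-0.534522  (= −√(2/7))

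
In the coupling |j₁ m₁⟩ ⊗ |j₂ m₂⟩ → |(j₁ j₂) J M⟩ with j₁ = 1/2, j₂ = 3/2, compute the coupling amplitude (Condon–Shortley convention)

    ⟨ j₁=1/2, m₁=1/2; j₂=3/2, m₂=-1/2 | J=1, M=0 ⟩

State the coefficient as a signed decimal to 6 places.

triangle: 1!·0!·2!/4! = 2/24
(j±m)!: 1!·0!·1!·2!·1!·1! = 2
prefactor² = (2J+1)·Δ·N² = 1/2
  k=0: +1/(0!·1!·0!·1!·0!·1!) = 1
Σ = 1  ⇒  CG² = 1/2·1² = 1/2
CG = +√(1/2) = +0.707107

+√(1/2) = +0.707107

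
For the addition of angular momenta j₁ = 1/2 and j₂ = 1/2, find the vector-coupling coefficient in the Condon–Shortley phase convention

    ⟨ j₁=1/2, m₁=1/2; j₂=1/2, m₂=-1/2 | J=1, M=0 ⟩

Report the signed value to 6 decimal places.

+√(1/2) = +0.707107

j₁+j₂−J=0  J+j₁−j₂=1  J−j₁+j₂=1  j₁+j₂+J+1=3
(j₁±m₁, j₂±m₂, J±M) = (1,0,0,1,1,1)
P² = 1/2
sum k=0..0:
  [0] +1/1 = 1
S = 1
C² = P²·S² = 1/2 ; C = +0.707107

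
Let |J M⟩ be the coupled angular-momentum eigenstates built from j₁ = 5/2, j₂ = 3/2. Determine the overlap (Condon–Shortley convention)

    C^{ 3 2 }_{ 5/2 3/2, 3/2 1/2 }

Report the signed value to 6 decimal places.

+0.288675  (= +√(1/12))

√[7·1!4!2!/8! · 4!1!2!1!5!1!] = √(48)
  +(−1)^0/∏(0,1,1,2,3,0)! = 1/12  (running 1/12)
  +(−1)^1/∏(1,0,0,1,4,1)! = -1/24  (running 1/24)
⟨..|..⟩ = √(48)·(1/24) = +0.288675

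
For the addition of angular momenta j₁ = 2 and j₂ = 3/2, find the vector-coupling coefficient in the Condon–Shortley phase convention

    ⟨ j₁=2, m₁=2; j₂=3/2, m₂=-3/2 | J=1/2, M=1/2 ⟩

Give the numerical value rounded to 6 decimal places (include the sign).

+0.632456

√[2·3!1!0!/5! · 4!0!0!3!1!0!] = √(72/5)
  +(−1)^0/∏(0,3,0,0,1,0)! = 1/6  (running 1/6)
⟨..|..⟩ = √(72/5)·(1/6) = +0.632456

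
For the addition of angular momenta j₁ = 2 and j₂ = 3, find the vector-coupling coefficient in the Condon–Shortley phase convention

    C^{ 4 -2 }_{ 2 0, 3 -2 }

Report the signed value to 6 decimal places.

+0.585540  (= +√(12/35))

j₁+j₂−J=1  J+j₁−j₂=3  J−j₁+j₂=5  j₁+j₂+J+1=10
(j₁±m₁, j₂±m₂, J±M) = (2,2,1,5,2,6)
P² = 8640/7
sum k=0..1:
  [0] +1/48 = 1/48
  [1] −1/240 = -1/240
S = 1/60
C² = P²·S² = 12/35 ; C = +0.585540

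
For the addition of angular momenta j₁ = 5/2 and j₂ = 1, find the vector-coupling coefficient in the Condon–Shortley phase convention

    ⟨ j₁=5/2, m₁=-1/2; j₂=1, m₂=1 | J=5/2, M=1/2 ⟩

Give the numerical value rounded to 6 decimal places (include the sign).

j₁+j₂−J=1  J+j₁−j₂=4  J−j₁+j₂=1  j₁+j₂+J+1=7
(j₁±m₁, j₂±m₂, J±M) = (2,3,2,0,3,2)
P² = 288/35
sum k=1..1:
  [1] −1/4 = -1/4
S = -1/4
C² = P²·S² = 18/35 ; C = -0.717137

−√(18/35) = -0.717137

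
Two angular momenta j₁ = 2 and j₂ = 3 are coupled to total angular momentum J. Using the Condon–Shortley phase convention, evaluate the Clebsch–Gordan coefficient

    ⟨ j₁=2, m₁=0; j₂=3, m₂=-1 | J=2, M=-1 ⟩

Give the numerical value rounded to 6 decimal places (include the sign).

j₁+j₂−J=3  J+j₁−j₂=1  J−j₁+j₂=3  j₁+j₂+J+1=8
(j₁±m₁, j₂±m₂, J±M) = (2,2,2,4,1,3)
P² = 36/7
sum k=1..2:
  [1] −1/4 = -1/4
  [2] +1/12 = 1/12
S = -1/6
C² = P²·S² = 1/7 ; C = -0.377964

-0.377964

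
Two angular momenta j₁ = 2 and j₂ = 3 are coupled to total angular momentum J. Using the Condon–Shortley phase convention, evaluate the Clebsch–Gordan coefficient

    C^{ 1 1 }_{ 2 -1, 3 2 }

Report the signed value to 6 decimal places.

−√(2/7) = -0.534522

j₁+j₂−J=4  J+j₁−j₂=0  J−j₁+j₂=2  j₁+j₂+J+1=7
(j₁±m₁, j₂±m₂, J±M) = (1,3,5,1,2,0)
P² = 288/7
sum k=3..3:
  [3] −1/12 = -1/12
S = -1/12
C² = P²·S² = 2/7 ; C = -0.534522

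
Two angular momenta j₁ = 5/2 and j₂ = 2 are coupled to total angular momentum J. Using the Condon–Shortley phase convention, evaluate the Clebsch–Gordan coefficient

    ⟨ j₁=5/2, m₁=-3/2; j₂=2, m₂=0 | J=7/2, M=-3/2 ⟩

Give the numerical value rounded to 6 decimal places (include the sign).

j₁+j₂−J=1  J+j₁−j₂=4  J−j₁+j₂=3  j₁+j₂+J+1=9
(j₁±m₁, j₂±m₂, J±M) = (1,4,2,2,2,5)
P² = 512/7
sum k=0..1:
  [0] +1/48 = 1/48
  [1] −1/12 = -1/12
S = -1/16
C² = P²·S² = 2/7 ; C = -0.534522

−√(2/7) = -0.534522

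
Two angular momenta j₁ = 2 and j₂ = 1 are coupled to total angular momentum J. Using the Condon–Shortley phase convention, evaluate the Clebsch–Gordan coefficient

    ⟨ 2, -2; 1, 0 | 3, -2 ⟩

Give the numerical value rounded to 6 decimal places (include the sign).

+√(1/3) = +0.577350

triangle: 0!×4!×2!/7! = 48/5040
(j±m)!: 0!×4!×1!×1!×1!×5! = 2880
prefactor² = (2J+1)×Δ×N² = 192
  k=0: +1/(0!×0!×4!×1!×0!×1!) = 1/24
Σ = 1/24  ⇒  CG² = 192×1/24² = 1/3
CG = +√(1/3) = +0.577350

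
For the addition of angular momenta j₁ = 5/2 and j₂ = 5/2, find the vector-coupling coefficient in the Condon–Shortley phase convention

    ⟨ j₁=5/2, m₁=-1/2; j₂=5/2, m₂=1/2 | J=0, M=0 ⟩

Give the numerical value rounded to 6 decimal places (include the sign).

−√(1/6) = -0.408248

j₁+j₂−J=5  J+j₁−j₂=0  J−j₁+j₂=0  j₁+j₂+J+1=6
(j₁±m₁, j₂±m₂, J±M) = (2,3,3,2,0,0)
P² = 24
sum k=3..3:
  [3] −1/12 = -1/12
S = -1/12
C² = P²·S² = 1/6 ; C = -0.408248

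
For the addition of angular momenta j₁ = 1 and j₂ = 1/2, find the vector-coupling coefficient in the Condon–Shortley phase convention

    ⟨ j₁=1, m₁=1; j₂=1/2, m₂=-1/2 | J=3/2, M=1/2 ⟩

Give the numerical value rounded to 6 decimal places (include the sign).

triangle: 0!*2!*1!/4! = 2/24
(j±m)!: 2!*0!*0!*1!*2!*1! = 4
prefactor² = (2J+1)*Δ*N² = 4/3
  k=0: +1/(0!*0!*0!*0!*2!*1!) = 1/2
Σ = 1/2  ⇒  CG² = 4/3*1/2² = 1/3
CG = +√(1/3) = +0.577350

+0.577350  (= +√(1/3))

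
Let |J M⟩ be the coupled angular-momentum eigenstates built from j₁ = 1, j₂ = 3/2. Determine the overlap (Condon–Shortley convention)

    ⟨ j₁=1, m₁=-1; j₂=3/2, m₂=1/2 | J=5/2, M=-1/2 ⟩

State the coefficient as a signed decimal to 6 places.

triangle: 0!*2!*3!/6! = 12/720
(j±m)!: 0!*2!*2!*1!*2!*3! = 48
prefactor² = (2J+1)*Δ*N² = 24/5
  k=0: +1/(0!*0!*2!*2!*0!*1!) = 1/4
Σ = 1/4  ⇒  CG² = 24/5*1/4² = 3/10
CG = +√(3/10) = +0.547723

+0.547723  (= +√(3/10))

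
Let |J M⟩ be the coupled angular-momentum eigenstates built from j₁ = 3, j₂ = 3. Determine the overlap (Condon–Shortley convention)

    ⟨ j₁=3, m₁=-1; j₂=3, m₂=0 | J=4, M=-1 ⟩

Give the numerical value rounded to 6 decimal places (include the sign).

-0.312094

j₁+j₂−J=2  J+j₁−j₂=4  J−j₁+j₂=4  j₁+j₂+J+1=11
(j₁±m₁, j₂±m₂, J±M) = (2,4,3,3,3,5)
P² = 124416/385
sum k=0..2:
  [0] +1/288 = 1/288
  [1] −1/24 = -1/24
  [2] +1/48 = 1/48
S = -5/288
C² = P²·S² = 15/154 ; C = -0.312094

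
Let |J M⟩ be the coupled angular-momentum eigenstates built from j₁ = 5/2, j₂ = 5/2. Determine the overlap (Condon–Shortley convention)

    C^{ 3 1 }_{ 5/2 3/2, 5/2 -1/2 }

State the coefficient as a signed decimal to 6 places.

+0.182574  (= +√(1/30))

triangle: 2!×3!×3!/9! = 72/362880
(j±m)!: 4!×1!×2!×3!×4!×2! = 13824
prefactor² = (2J+1)×Δ×N² = 96/5
  k=0: +1/(0!×2!×1!×2!×2!×1!) = 1/8
  k=1: −1/(1!×1!×0!×1!×3!×2!) = -1/12
Σ = 1/24  ⇒  CG² = 96/5×1/24² = 1/30
CG = +√(1/30) = +0.182574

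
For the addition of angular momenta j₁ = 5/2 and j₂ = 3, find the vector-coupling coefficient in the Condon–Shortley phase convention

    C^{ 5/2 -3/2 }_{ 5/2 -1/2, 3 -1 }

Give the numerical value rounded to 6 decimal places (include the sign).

−√(1/35) ≈ -0.169031

triangle: 3!×2!×3!/9! = 72/362880
(j±m)!: 2!×3!×2!×4!×1!×4! = 13824
prefactor² = (2J+1)×Δ×N² = 576/35
  k=1: −1/(1!×2!×2!×1!×0!×2!) = -1/8
  k=2: +1/(2!×1!×1!×0!×1!×3!) = 1/12
Σ = -1/24  ⇒  CG² = 576/35×(-1/24)² = 1/35
CG = −√(1/35) = -0.169031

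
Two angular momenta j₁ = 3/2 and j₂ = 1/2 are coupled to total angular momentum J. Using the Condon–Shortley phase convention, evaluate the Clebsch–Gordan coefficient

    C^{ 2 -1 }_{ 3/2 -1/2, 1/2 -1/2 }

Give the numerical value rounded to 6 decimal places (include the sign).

+√(3/4) = +0.866025

triangle: 0!*3!*1!/5! = 6/120
(j±m)!: 1!*2!*0!*1!*1!*3! = 12
prefactor² = (2J+1)*Δ*N² = 3
  k=0: +1/(0!*0!*2!*0!*1!*1!) = 1/2
Σ = 1/2  ⇒  CG² = 3*1/2² = 3/4
CG = +√(3/4) = +0.866025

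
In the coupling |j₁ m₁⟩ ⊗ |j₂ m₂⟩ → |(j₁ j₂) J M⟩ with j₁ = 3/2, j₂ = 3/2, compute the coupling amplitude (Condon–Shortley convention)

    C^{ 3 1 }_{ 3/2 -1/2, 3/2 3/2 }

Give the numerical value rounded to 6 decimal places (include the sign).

+0.447214  (= +√(1/5))

triangle: 0!·3!·3!/7! = 36/5040
(j±m)!: 1!·2!·3!·0!·4!·2! = 576
prefactor² = (2J+1)·Δ·N² = 144/5
  k=0: +1/(0!·0!·2!·3!·1!·0!) = 1/12
Σ = 1/12  ⇒  CG² = 144/5·1/12² = 1/5
CG = +√(1/5) = +0.447214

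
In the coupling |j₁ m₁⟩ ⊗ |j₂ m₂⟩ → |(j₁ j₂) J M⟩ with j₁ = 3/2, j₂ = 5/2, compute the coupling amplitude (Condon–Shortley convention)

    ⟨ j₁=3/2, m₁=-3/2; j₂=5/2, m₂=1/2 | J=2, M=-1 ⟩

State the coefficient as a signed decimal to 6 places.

j₁+j₂−J=2  J+j₁−j₂=1  J−j₁+j₂=3  j₁+j₂+J+1=7
(j₁±m₁, j₂±m₂, J±M) = (0,3,3,2,1,3)
P² = 36/7
sum k=2..2:
  [2] +1/4 = 1/4
S = 1/4
C² = P²·S² = 9/28 ; C = +0.566947

+0.566947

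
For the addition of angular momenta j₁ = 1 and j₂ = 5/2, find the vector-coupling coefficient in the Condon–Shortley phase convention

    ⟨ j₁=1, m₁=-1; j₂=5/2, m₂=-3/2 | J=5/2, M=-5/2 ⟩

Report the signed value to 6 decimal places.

−√(2/7) ≈ -0.534522

√[6·1!1!4!/7! · 0!2!1!4!0!5!] = √(1152/7)
  +(−1)^1/∏(1,0,1,0,0,4)! = -1/24  (running -1/24)
⟨..|..⟩ = √(1152/7)·(-1/24) = -0.534522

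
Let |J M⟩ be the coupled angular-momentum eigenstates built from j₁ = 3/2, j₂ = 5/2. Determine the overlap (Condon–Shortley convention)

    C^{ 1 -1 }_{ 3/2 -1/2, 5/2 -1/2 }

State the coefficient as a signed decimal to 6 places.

j₁+j₂−J=3  J+j₁−j₂=0  J−j₁+j₂=2  j₁+j₂+J+1=6
(j₁±m₁, j₂±m₂, J±M) = (1,2,2,3,0,2)
P² = 12/5
sum k=2..2:
  [2] +1/4 = 1/4
S = 1/4
C² = P²·S² = 3/20 ; C = +0.387298

+√(3/20) = +0.387298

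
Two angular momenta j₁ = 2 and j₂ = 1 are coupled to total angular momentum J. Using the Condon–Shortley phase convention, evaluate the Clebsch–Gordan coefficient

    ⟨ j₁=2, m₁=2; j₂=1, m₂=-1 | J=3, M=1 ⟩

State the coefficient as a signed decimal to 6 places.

√[7·0!4!2!/7! · 4!0!0!2!4!2!] = √(768/5)
  +(−1)^0/∏(0,0,0,0,4,2)! = 1/48  (running 1/48)
⟨..|..⟩ = √(768/5)·(1/48) = +0.258199

+0.258199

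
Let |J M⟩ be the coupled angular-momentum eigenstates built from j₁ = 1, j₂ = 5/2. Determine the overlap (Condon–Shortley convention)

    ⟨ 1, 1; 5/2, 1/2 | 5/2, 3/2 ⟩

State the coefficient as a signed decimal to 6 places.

j₁+j₂−J=1  J+j₁−j₂=1  J−j₁+j₂=4  j₁+j₂+J+1=7
(j₁±m₁, j₂±m₂, J±M) = (2,0,3,2,4,1)
P² = 576/35
sum k=0..0:
  [0] +1/6 = 1/6
S = 1/6
C² = P²·S² = 16/35 ; C = +0.676123

+0.676123  (= +√(16/35))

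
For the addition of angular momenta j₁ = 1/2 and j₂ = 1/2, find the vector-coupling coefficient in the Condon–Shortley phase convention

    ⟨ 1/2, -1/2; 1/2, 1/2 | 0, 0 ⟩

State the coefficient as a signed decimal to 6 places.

√[1·1!0!0!/2! · 0!1!1!0!0!0!] = √(1/2)
  +(−1)^1/∏(1,0,0,0,0,0)! = -1  (running -1)
⟨..|..⟩ = √(1/2)·(-1) = -0.707107

−√(1/2) ≈ -0.707107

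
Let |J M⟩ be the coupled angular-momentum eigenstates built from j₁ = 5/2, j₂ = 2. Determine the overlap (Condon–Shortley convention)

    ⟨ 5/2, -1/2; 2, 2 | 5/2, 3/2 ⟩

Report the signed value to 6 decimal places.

triangle: 2!*3!*2!/8! = 24/40320
(j±m)!: 2!*3!*4!*0!*4!*1! = 6912
prefactor² = (2J+1)*Δ*N² = 864/35
  k=2: +1/(2!*0!*1!*2!*2!*0!) = 1/8
Σ = 1/8  ⇒  CG² = 864/35*1/8² = 27/70
CG = +√(27/70) = +0.621059

+√(27/70) ≈ +0.621059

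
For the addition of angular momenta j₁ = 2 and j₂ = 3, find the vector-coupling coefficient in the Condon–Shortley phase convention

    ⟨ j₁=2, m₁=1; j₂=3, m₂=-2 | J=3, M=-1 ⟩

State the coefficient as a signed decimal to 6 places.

+0.500000

j₁+j₂−J=2  J+j₁−j₂=2  J−j₁+j₂=4  j₁+j₂+J+1=9
(j₁±m₁, j₂±m₂, J±M) = (3,1,1,5,2,4)
P² = 64
sum k=0..1:
  [0] +1/12 = 1/12
  [1] −1/48 = -1/48
S = 1/16
C² = P²·S² = 1/4 ; C = +0.500000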